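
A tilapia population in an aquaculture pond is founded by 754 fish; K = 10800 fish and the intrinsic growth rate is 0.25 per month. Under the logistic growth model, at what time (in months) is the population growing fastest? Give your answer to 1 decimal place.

Logistic growth is fastest at N = K/2 = 5400.
A = (K − N₀)/N₀ = 13.324. Set K/(1 + A·e^(−rt)) = K/2 → A·e^(−rt) = 1.
e^(−0.25t) = 1/13.324 = 0.0750547, so t = ln(13.324)/0.25 = 2.5895/0.25 = 10.358.

10.4 months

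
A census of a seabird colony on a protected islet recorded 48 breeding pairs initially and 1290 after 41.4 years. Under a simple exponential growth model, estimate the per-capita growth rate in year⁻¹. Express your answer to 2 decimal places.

From N(t) = N₀·e^(rt): e^(r·41.4) = 1290/48 = 26.875.
r·41.4 = ln(26.875) = 3.2912, so r = 3.2912/41.4 = 0.079497.

0.08 per year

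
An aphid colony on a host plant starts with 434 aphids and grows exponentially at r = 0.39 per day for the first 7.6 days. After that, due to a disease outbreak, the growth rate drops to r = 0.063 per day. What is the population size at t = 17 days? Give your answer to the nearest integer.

15203 aphids

Phase 1: N(7.6) = 434·e^(0.39×7.6) = 434·e^2.964 = 8408.89.
Phase 2 runs for 17 − 7.6 = 9.4 days at r = 0.063.
N(17) = 8408.89·e^(0.063×9.4) = 8408.89·e^0.5922 = 15202.9.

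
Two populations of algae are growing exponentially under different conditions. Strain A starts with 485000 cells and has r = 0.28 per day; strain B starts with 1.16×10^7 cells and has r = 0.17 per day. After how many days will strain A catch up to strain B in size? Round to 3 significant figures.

Set 485000·e^(0.28t) = 1.16×10^7·e^(0.17t).
e^((0.28 − 0.17)t) = 1.16×10^7/485000 → e^(0.11·t) = 23.918.
0.11·t = ln(23.918) = 3.1746, so t = 3.1746/0.11 = 28.86.

28.9 days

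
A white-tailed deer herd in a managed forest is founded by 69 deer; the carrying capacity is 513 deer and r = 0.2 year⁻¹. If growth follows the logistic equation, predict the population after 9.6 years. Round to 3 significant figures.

A = (K − N₀)/N₀ = (513 − 69)/69 = 6.4348.
N(t) = K/(1 + A·e^(−rt)) = 513/(1 + 6.4348×e^(−0.2×9.6)).
e^(−1.92) = 0.14661; denominator = 1 + 6.4348×0.14661 = 1.9434.
N = 513/1.9434 = 263.973.

264 deer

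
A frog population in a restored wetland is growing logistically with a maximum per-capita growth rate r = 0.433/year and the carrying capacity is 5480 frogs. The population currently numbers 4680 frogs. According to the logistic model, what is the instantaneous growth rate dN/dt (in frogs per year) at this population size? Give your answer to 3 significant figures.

dN/dt = rN(1 − N/K) = 0.433 × 4680 × (1 − 4680/5480).
1 − 4680/5480 = 0.14599; dN/dt = 0.433 × 4680 × 0.14599 = 295.83.

296 frogs per year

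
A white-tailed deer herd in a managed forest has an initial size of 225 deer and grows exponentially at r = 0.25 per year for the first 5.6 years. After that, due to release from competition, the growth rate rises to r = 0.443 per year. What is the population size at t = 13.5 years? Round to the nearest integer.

30206 deer

Phase 1: N(5.6) = 225·e^(0.25×5.6) = 225·e^1.4 = 912.42.
Phase 2 runs for 13.5 − 5.6 = 7.9 years at r = 0.443.
N(13.5) = 912.42·e^(0.443×7.9) = 912.42·e^3.5 = 30206.1.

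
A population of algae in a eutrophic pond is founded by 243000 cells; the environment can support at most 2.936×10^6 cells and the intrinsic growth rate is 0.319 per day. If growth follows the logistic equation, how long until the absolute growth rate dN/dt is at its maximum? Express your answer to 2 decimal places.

7.54 days

Logistic growth is fastest at N = K/2 = 1.468×10^6.
A = (K − N₀)/N₀ = 11.082. Set K/(1 + A·e^(−rt)) = K/2 → A·e^(−rt) = 1.
e^(−0.319t) = 1/11.082 = 0.0902339, so t = ln(11.082)/0.319 = 2.4053/0.319 = 7.5403.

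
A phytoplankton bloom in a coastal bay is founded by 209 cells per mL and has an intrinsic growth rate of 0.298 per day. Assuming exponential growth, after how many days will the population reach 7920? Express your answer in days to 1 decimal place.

12.2 days

Set N₀·e^(rt) = 7920: e^(0.298·t) = 7920/209 = 37.895.
0.298·t = ln(37.895) = 3.6348, so t = 3.6348/0.298 = 12.197.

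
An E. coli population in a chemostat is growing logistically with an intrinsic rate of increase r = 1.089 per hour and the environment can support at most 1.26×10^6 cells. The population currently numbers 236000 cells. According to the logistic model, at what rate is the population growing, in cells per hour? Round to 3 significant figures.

209000 cells per hour

dN/dt = rN(1 − N/K) = 1.089 × 236000 × (1 − 236000/1.26×10^6).
1 − 236000/1.26×10^6 = 0.8127; dN/dt = 1.089 × 236000 × 0.8127 = 2.08867×10^5.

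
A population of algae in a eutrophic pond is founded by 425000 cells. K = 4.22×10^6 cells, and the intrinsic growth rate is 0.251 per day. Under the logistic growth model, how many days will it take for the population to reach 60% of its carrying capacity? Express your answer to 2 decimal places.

10.34 days

A = (K − N₀)/N₀ = (4.22×10^6 − 425000)/425000 = 8.9294.
Solve 4.22×10^6/(1 + 8.9294·e^(−0.251t)) = 2.532×10^6: 1 + 8.9294·e^(−0.251t) = 1.6667, so e^(−0.251t) = 0.0746596.
−0.251·t = ln(0.0746596) = -2.5948, so t = 2.5948/0.251 = 10.338.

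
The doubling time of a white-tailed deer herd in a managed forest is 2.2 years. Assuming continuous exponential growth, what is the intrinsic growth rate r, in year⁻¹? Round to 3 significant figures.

r = ln(2)/t_d = 0.6931/2.2 = 0.31507.

0.315 per year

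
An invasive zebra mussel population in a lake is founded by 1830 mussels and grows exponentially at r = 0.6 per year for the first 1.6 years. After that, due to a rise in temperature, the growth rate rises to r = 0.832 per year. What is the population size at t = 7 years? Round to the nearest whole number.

Phase 1: N(1.6) = 1830·e^(0.6×1.6) = 1830·e^0.96 = 4779.4.
Phase 2 runs for 7 − 1.6 = 5.4 years at r = 0.832.
N(7) = 4779.4·e^(0.832×5.4) = 4779.4·e^4.493 = 427142.

427142 mussels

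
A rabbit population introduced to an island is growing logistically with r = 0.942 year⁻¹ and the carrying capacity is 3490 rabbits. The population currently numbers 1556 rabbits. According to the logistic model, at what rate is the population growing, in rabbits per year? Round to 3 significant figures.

dN/dt = rN(1 − N/K) = 0.942 × 1556 × (1 − 1556/3490).
1 − 1556/3490 = 0.55415; dN/dt = 0.942 × 1556 × 0.55415 = 812.25.

812 rabbits per year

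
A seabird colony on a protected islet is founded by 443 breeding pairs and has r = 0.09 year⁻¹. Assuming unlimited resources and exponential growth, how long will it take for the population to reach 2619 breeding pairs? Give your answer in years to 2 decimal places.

Set N₀·e^(rt) = 2619: e^(0.09·t) = 2619/443 = 5.912.
0.09·t = ln(5.912) = 1.777, so t = 1.777/0.09 = 19.744.

19.74 years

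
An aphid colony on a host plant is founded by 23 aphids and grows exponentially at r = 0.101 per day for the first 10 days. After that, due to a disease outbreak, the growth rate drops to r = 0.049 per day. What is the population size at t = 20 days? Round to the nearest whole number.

Phase 1: N(10) = 23·e^(0.101×10) = 23·e^1.01 = 63.1488.
Phase 2 runs for 20 − 10 = 10 days at r = 0.049.
N(20) = 63.1488·e^(0.049×10) = 63.1488·e^0.49 = 103.079.

103 aphids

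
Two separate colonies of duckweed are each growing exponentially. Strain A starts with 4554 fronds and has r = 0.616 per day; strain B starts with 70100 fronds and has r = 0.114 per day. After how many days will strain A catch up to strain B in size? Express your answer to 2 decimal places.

5.45 days

Set 4554·e^(0.616t) = 70100·e^(0.114t).
e^((0.616 − 0.114)t) = 70100/4554 → e^(0.502·t) = 15.393.
0.502·t = ln(15.393) = 2.7339, so t = 2.7339/0.502 = 5.446.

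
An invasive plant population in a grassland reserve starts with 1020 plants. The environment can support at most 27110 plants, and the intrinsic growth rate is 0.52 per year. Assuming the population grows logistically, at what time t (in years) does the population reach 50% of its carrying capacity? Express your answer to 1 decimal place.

6.2 years

A = (K − N₀)/N₀ = (27110 − 1020)/1020 = 25.578.
Solve 27110/(1 + 25.578·e^(−0.52t)) = 13555: 1 + 25.578·e^(−0.52t) = 2, so e^(−0.52t) = 0.0390954.
−0.52·t = ln(0.0390954) = -3.2417, so t = 3.2417/0.52 = 6.2341.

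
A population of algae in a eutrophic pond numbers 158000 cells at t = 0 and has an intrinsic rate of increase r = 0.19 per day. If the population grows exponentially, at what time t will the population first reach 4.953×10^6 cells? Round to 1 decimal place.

18.1 days

Set N₀·e^(rt) = 4.953×10^6: e^(0.19·t) = 4.953×10^6/158000 = 31.348.
0.19·t = ln(31.348) = 3.4452, so t = 3.4452/0.19 = 18.132.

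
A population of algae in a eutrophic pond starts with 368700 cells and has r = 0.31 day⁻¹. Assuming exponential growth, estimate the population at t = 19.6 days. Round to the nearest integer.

N(t) = N₀·e^(rt) = 368700 × e^(0.31×19.6) = 368700 × e^6.076.
e^6.076 ≈ 435.28, so N ≈ 368700 × 435.28 = 1.604894×10^8.

160489421 cells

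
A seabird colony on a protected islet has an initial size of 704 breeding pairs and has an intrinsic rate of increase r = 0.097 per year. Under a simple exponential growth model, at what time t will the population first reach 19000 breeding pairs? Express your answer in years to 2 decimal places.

33.97 years

Set N₀·e^(rt) = 19000: e^(0.097·t) = 19000/704 = 26.989.
0.097·t = ln(26.989) = 3.2954, so t = 3.2954/0.097 = 33.973.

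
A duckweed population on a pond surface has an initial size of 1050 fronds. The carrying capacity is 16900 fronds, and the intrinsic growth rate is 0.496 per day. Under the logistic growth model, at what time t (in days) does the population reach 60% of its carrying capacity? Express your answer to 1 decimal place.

6.3 days

A = (K − N₀)/N₀ = (16900 − 1050)/1050 = 15.095.
Solve 16900/(1 + 15.095·e^(−0.496t)) = 10140: 1 + 15.095·e^(−0.496t) = 1.6667, so e^(−0.496t) = 0.044164.
−0.496·t = ln(0.044164) = -3.1198, so t = 3.1198/0.496 = 6.29.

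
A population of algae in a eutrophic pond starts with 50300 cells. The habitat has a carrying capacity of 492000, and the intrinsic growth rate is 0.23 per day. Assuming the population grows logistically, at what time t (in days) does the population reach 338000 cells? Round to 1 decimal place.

A = (K − N₀)/N₀ = (492000 − 50300)/50300 = 8.7813.
Solve 492000/(1 + 8.7813·e^(−0.23t)) = 338000: 1 + 8.7813·e^(−0.23t) = 1.4556, so e^(−0.23t) = 0.0518853.
−0.23·t = ln(0.0518853) = -2.9587, so t = 2.9587/0.23 = 12.864.

12.9 days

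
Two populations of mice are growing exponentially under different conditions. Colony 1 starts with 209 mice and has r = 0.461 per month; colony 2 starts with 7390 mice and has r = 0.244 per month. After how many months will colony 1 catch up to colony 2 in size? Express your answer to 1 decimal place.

16.4 months

Set 209·e^(0.461t) = 7390·e^(0.244t).
e^((0.461 − 0.244)t) = 7390/209 → e^(0.217·t) = 35.359.
0.217·t = ln(35.359) = 3.5655, so t = 3.5655/0.217 = 16.431.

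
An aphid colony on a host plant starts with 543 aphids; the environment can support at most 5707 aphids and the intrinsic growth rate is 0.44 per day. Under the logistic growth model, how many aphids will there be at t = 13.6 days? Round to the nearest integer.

A = (K − N₀)/N₀ = (5707 − 543)/543 = 9.5101.
N(t) = K/(1 + A·e^(−rt)) = 5707/(1 + 9.5101×e^(−0.44×13.6)).
e^(−5.984) = 0.0025187; denominator = 1 + 9.5101×0.0025187 = 1.024.
N = 5707/1.024 = 5573.5.

5573 aphids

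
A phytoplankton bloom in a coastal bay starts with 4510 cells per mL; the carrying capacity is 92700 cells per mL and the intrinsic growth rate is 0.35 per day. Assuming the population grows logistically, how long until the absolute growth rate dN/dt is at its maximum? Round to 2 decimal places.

Logistic growth is fastest at N = K/2 = 46350.
A = (K − N₀)/N₀ = 19.554. Set K/(1 + A·e^(−rt)) = K/2 → A·e^(−rt) = 1.
e^(−0.35t) = 1/19.554 = 0.0511396, so t = ln(19.554)/0.35 = 2.9732/0.35 = 8.4948.

8.49 days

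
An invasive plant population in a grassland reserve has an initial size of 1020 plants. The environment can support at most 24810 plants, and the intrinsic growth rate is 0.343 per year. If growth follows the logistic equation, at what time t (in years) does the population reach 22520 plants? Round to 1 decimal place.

A = (K − N₀)/N₀ = (24810 − 1020)/1020 = 23.324.
Solve 24810/(1 + 23.324·e^(−0.343t)) = 22520: 1 + 23.324·e^(−0.343t) = 1.1017, so e^(−0.343t) = 0.00435986.
−0.343·t = ln(0.00435986) = -5.4353, so t = 5.4353/0.343 = 15.846.

15.8 years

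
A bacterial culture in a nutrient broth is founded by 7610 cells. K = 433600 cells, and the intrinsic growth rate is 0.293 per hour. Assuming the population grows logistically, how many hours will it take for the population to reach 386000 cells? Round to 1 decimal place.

A = (K − N₀)/N₀ = (433600 − 7610)/7610 = 55.978.
Solve 433600/(1 + 55.978·e^(−0.293t)) = 386000: 1 + 55.978·e^(−0.293t) = 1.1233, so e^(−0.293t) = 0.00220295.
−0.293·t = ln(0.00220295) = -6.118, so t = 6.118/0.293 = 20.88.

20.9 hours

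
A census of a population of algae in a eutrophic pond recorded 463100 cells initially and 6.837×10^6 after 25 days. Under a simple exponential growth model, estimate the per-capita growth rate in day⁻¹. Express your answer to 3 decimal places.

0.108 per day

From N(t) = N₀·e^(rt): e^(r·25) = 6.837×10^6/463100 = 14.764.
r·25 = ln(14.764) = 2.6922, so r = 2.6922/25 = 0.10769.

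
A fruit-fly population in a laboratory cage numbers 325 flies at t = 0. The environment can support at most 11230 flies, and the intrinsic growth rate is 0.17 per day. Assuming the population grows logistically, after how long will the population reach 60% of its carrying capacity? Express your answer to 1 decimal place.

23.1 days

A = (K − N₀)/N₀ = (11230 − 325)/325 = 33.554.
Solve 11230/(1 + 33.554·e^(−0.17t)) = 6738: 1 + 33.554·e^(−0.17t) = 1.6667, so e^(−0.17t) = 0.0198686.
−0.17·t = ln(0.0198686) = -3.9186, so t = 3.9186/0.17 = 23.051.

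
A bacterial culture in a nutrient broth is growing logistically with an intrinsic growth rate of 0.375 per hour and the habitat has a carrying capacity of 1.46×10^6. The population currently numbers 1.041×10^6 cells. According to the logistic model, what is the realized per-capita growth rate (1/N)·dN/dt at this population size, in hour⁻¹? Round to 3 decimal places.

(1/N)·dN/dt = r(1 − N/K) = 0.375 × (1 − 1.041×10^6/1.46×10^6).
= 0.375 × 0.28699 = 0.10762.

0.108 per hour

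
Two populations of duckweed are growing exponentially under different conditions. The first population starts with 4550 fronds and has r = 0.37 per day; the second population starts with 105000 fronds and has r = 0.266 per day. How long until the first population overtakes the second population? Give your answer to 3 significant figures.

Set 4550·e^(0.37t) = 105000·e^(0.266t).
e^((0.37 − 0.266)t) = 105000/4550 → e^(0.104·t) = 23.077.
0.104·t = ln(23.077) = 3.1388, so t = 3.1388/0.104 = 30.181.

30.2 days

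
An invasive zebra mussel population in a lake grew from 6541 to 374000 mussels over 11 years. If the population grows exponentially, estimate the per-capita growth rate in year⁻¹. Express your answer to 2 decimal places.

From N(t) = N₀·e^(rt): e^(r·11) = 374000/6541 = 57.178.
r·11 = ln(57.178) = 4.0462, so r = 4.0462/11 = 0.36783.

0.37 per year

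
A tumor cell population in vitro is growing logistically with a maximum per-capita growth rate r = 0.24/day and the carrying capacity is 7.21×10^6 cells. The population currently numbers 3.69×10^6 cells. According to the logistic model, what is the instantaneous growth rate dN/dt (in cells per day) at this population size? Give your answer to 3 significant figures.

432000 cells per day

dN/dt = rN(1 − N/K) = 0.24 × 3.69×10^6 × (1 − 3.69×10^6/7.21×10^6).
1 − 3.69×10^6/7.21×10^6 = 0.48821; dN/dt = 0.24 × 3.69×10^6 × 0.48821 = 4.3236×10^5.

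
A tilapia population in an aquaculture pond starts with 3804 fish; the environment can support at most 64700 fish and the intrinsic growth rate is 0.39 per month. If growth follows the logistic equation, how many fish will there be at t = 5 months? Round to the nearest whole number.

A = (K − N₀)/N₀ = (64700 − 3804)/3804 = 16.008.
N(t) = K/(1 + A·e^(−rt)) = 64700/(1 + 16.008×e^(−0.39×5)).
e^(−1.95) = 0.14227; denominator = 1 + 16.008×0.14227 = 3.2776.
N = 64700/3.2776 = 19740.2.

19740 fish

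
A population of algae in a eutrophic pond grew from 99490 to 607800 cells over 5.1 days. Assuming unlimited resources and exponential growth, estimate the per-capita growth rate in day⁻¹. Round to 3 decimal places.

From N(t) = N₀·e^(rt): e^(r·5.1) = 607800/99490 = 6.1092.
r·5.1 = ln(6.1092) = 1.8098, so r = 1.8098/5.1 = 0.35486.

0.355 per day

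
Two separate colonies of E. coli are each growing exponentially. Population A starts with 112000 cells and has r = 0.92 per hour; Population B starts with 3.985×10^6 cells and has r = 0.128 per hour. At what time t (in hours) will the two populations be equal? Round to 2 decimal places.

4.51 hours

Set 112000·e^(0.92t) = 3.985×10^6·e^(0.128t).
e^((0.92 − 0.128)t) = 3.985×10^6/112000 → e^(0.792·t) = 35.58.
0.792·t = ln(35.58) = 3.5718, so t = 3.5718/0.792 = 4.5098.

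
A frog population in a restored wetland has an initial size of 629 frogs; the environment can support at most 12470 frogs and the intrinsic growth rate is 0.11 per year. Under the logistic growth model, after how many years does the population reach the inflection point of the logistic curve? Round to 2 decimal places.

26.68 years

Logistic growth is fastest at N = K/2 = 6235.
A = (K − N₀)/N₀ = 18.825. Set K/(1 + A·e^(−rt)) = K/2 → A·e^(−rt) = 1.
e^(−0.11t) = 1/18.825 = 0.0531205, so t = ln(18.825)/0.11 = 2.9352/0.11 = 26.684.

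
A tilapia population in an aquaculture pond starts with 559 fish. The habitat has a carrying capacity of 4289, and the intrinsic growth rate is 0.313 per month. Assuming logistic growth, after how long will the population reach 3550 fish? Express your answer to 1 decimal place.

11.1 months

A = (K − N₀)/N₀ = (4289 − 559)/559 = 6.6726.
Solve 4289/(1 + 6.6726·e^(−0.313t)) = 3550: 1 + 6.6726·e^(−0.313t) = 1.2082, so e^(−0.313t) = 0.0311974.
−0.313·t = ln(0.0311974) = -3.4674, so t = 3.4674/0.313 = 11.078.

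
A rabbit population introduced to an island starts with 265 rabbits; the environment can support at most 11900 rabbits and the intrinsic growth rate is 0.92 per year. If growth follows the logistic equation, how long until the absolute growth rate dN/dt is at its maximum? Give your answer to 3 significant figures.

Logistic growth is fastest at N = K/2 = 5950.
A = (K − N₀)/N₀ = 43.906. Set K/(1 + A·e^(−rt)) = K/2 → A·e^(−rt) = 1.
e^(−0.92t) = 1/43.906 = 0.0227761, so t = ln(43.906)/0.92 = 3.782/0.92 = 4.1109.

4.11 years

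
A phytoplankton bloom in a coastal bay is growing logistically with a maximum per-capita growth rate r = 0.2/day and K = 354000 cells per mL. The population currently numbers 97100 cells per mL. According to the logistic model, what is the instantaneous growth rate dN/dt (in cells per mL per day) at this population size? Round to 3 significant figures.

14100 cells per mL per day

dN/dt = rN(1 − N/K) = 0.2 × 97100 × (1 − 97100/354000).
1 − 97100/354000 = 0.72571; dN/dt = 0.2 × 97100 × 0.72571 = 14093.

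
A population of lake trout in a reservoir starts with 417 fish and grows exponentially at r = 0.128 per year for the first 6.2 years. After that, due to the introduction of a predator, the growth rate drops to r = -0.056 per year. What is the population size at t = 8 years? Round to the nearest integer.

Phase 1: N(6.2) = 417·e^(0.128×6.2) = 417·e^0.7936 = 922.13.
Phase 2 runs for 8 − 6.2 = 1.8 years at r = -0.056.
N(8) = 922.13·e^(-0.056×1.8) = 922.13·e^-0.1008 = 833.711.

834 fish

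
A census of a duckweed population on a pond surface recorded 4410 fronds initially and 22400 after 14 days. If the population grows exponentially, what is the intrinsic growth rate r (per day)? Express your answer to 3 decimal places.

From N(t) = N₀·e^(rt): e^(r·14) = 22400/4410 = 5.0794.
r·14 = ln(5.0794) = 1.6252, so r = 1.6252/14 = 0.11608.

0.116 per day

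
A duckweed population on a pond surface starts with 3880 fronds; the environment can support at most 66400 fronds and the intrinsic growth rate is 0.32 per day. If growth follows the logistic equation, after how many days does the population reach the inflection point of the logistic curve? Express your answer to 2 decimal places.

8.69 days

Logistic growth is fastest at N = K/2 = 33200.
A = (K − N₀)/N₀ = 16.113. Set K/(1 + A·e^(−rt)) = K/2 → A·e^(−rt) = 1.
e^(−0.32t) = 1/16.113 = 0.0620601, so t = ln(16.113)/0.32 = 2.7797/0.32 = 8.6864.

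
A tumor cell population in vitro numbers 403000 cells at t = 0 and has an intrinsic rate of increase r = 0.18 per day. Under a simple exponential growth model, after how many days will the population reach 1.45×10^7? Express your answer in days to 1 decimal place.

19.9 days

Set N₀·e^(rt) = 1.45×10^7: e^(0.18·t) = 1.45×10^7/403000 = 35.98.
0.18·t = ln(35.98) = 3.583, so t = 3.583/0.18 = 19.905.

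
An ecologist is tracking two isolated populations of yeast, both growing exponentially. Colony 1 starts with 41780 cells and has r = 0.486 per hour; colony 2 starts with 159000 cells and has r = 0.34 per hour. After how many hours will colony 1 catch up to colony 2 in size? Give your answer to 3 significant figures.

9.15 hours

Set 41780·e^(0.486t) = 159000·e^(0.34t).
e^((0.486 − 0.34)t) = 159000/41780 → e^(0.146·t) = 3.8056.
0.146·t = ln(3.8056) = 1.3365, so t = 1.3365/0.146 = 9.154.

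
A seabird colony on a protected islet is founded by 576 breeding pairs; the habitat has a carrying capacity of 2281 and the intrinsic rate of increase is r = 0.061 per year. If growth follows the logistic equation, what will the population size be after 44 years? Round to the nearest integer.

1897 breeding pairs

A = (K − N₀)/N₀ = (2281 − 576)/576 = 2.9601.
N(t) = K/(1 + A·e^(−rt)) = 2281/(1 + 2.9601×e^(−0.061×44)).
e^(−2.684) = 0.068289; denominator = 1 + 2.9601×0.068289 = 1.2021.
N = 2281/1.2021 = 1897.45.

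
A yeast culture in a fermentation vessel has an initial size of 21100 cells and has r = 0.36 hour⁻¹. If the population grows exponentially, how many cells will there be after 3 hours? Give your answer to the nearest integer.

62133 cells

N(t) = N₀·e^(rt) = 21100 × e^(0.36×3) = 21100 × e^1.08.
e^1.08 ≈ 2.9447, so N ≈ 21100 × 2.9447 = 62132.7.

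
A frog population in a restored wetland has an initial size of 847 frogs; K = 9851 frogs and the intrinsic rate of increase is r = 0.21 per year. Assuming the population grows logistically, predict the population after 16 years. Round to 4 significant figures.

A = (K − N₀)/N₀ = (9851 − 847)/847 = 10.63.
N(t) = K/(1 + A·e^(−rt)) = 9851/(1 + 10.63×e^(−0.21×16)).
e^(−3.36) = 0.034735; denominator = 1 + 10.63×0.034735 = 1.3693.
N = 9851/1.3693 = 7194.44.

7194 frogs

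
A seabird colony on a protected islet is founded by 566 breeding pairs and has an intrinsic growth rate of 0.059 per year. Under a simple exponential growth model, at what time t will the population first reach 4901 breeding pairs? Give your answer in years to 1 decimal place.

36.6 years

Set N₀·e^(rt) = 4901: e^(0.059·t) = 4901/566 = 8.659.
0.059·t = ln(8.659) = 2.1586, so t = 2.1586/0.059 = 36.586.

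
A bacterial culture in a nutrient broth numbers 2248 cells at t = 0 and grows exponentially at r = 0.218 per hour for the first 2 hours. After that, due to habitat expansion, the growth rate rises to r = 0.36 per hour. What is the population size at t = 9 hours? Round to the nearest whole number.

43209 cells

Phase 1: N(2) = 2248·e^(0.218×2) = 2248·e^0.436 = 3476.55.
Phase 2 runs for 9 − 2 = 7 hours at r = 0.36.
N(9) = 3476.55·e^(0.36×7) = 3476.55·e^2.52 = 43208.7.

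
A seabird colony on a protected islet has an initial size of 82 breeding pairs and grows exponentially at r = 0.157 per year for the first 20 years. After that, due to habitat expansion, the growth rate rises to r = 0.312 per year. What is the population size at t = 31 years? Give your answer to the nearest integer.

58613 breeding pairs

Phase 1: N(20) = 82·e^(0.157×20) = 82·e^3.14 = 1894.52.
Phase 2 runs for 31 − 20 = 11 years at r = 0.312.
N(31) = 1894.52·e^(0.312×11) = 1894.52·e^3.432 = 58613.4.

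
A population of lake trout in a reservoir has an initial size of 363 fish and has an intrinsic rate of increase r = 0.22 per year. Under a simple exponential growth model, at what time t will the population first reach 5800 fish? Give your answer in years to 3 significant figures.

Set N₀·e^(rt) = 5800: e^(0.22·t) = 5800/363 = 15.978.
0.22·t = ln(15.978) = 2.7712, so t = 2.7712/0.22 = 12.596.

12.6 years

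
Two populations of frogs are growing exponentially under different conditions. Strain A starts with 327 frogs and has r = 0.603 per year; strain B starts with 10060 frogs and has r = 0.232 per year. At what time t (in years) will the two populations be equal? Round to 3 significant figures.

9.24 years

Set 327·e^(0.603t) = 10060·e^(0.232t).
e^((0.603 − 0.232)t) = 10060/327 → e^(0.371·t) = 30.765.
0.371·t = ln(30.765) = 3.4264, so t = 3.4264/0.371 = 9.2355.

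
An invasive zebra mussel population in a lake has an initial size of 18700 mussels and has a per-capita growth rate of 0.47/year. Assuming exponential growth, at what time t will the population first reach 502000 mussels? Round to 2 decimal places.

Set N₀·e^(rt) = 502000: e^(0.47·t) = 502000/18700 = 26.845.
0.47·t = ln(26.845) = 3.2901, so t = 3.2901/0.47 = 7.0002.

7.00 years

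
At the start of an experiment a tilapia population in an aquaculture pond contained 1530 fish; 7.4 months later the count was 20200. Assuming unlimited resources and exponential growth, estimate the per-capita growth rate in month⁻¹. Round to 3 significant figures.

From N(t) = N₀·e^(rt): e^(r·7.4) = 20200/1530 = 13.203.
r·7.4 = ln(13.203) = 2.5804, so r = 2.5804/7.4 = 0.3487.

0.349 per month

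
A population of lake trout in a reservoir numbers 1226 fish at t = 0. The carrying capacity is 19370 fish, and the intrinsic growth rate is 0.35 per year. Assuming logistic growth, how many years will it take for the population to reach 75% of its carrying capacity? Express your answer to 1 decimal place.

A = (K − N₀)/N₀ = (19370 − 1226)/1226 = 14.799.
Solve 19370/(1 + 14.799·e^(−0.35t)) = 14527.5: 1 + 14.799·e^(−0.35t) = 1.3333, so e^(−0.35t) = 0.0225235.
−0.35·t = ln(0.0225235) = -3.7932, so t = 3.7932/0.35 = 10.838.

10.8 years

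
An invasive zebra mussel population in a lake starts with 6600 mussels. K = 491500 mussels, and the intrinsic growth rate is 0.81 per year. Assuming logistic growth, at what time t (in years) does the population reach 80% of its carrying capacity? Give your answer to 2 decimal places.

A = (K − N₀)/N₀ = (491500 − 6600)/6600 = 73.47.
Solve 491500/(1 + 73.47·e^(−0.81t)) = 393200: 1 + 73.47·e^(−0.81t) = 1.25, so e^(−0.81t) = 0.00340276.
−0.81·t = ln(0.00340276) = -5.6832, so t = 5.6832/0.81 = 7.0163.

7.02 years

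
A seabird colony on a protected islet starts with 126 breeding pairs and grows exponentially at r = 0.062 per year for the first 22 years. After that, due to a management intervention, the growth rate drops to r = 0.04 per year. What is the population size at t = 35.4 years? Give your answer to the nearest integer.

842 breeding pairs

Phase 1: N(22) = 126·e^(0.062×22) = 126·e^1.364 = 492.888.
Phase 2 runs for 35.4 − 22 = 13.4 years at r = 0.04.
N(35.4) = 492.888·e^(0.04×13.4) = 492.888·e^0.536 = 842.423.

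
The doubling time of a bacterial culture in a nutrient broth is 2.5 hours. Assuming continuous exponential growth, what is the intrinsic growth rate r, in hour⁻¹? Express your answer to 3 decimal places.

r = ln(2)/t_d = 0.6931/2.5 = 0.27726.

0.277 per hour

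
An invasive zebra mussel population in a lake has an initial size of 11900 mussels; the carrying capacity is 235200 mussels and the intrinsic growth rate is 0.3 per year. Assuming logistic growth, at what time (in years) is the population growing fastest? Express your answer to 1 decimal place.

9.8 years

Logistic growth is fastest at N = K/2 = 117600.
A = (K − N₀)/N₀ = 18.765. Set K/(1 + A·e^(−rt)) = K/2 → A·e^(−rt) = 1.
e^(−0.3t) = 1/18.765 = 0.0532915, so t = ln(18.765)/0.3 = 2.932/0.3 = 9.7733.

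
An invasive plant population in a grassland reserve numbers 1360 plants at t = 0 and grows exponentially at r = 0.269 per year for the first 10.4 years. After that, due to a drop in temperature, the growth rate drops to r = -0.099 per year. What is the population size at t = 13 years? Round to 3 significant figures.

Phase 1: N(10.4) = 1360·e^(0.269×10.4) = 1360·e^2.798 = 22311.1.
Phase 2 runs for 13 − 10.4 = 2.6 years at r = -0.099.
N(13) = 22311.1·e^(-0.099×2.6) = 22311.1·e^-0.2574 = 17247.8.

17200 plants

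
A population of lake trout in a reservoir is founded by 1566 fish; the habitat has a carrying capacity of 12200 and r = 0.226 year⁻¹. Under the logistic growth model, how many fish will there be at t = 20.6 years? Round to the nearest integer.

11460 fish

A = (K − N₀)/N₀ = (12200 − 1566)/1566 = 6.7905.
N(t) = K/(1 + A·e^(−rt)) = 12200/(1 + 6.7905×e^(−0.226×20.6)).
e^(−4.656) = 0.0095082; denominator = 1 + 6.7905×0.0095082 = 1.0646.
N = 12200/1.0646 = 11460.1.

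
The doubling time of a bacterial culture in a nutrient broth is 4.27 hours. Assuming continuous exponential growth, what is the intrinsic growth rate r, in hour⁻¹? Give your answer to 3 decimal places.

r = ln(2)/t_d = 0.6931/4.27 = 0.16233.

0.162 per hour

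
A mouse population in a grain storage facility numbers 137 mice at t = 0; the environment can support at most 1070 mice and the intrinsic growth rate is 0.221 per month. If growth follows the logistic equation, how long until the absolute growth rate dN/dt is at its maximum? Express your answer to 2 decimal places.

Logistic growth is fastest at N = K/2 = 535.
A = (K − N₀)/N₀ = 6.8102. Set K/(1 + A·e^(−rt)) = K/2 → A·e^(−rt) = 1.
e^(−0.221t) = 1/6.8102 = 0.146838, so t = ln(6.8102)/0.221 = 1.9184/0.221 = 8.6807.

8.68 months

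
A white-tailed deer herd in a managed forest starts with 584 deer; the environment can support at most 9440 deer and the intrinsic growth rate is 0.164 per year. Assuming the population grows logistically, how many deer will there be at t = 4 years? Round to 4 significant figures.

1064 deer

A = (K − N₀)/N₀ = (9440 − 584)/584 = 15.164.
N(t) = K/(1 + A·e^(−rt)) = 9440/(1 + 15.164×e^(−0.164×4)).
e^(−0.656) = 0.51892; denominator = 1 + 15.164×0.51892 = 8.8691.
N = 9440/8.8691 = 1064.36.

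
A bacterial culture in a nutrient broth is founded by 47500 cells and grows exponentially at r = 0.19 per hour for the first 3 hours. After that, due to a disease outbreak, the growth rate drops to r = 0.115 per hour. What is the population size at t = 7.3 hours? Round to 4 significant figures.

137700 cells

Phase 1: N(3) = 47500·e^(0.19×3) = 47500·e^0.57 = 83992.7.
Phase 2 runs for 7.3 − 3 = 4.3 hours at r = 0.115.
N(7.3) = 83992.7·e^(0.115×4.3) = 83992.7·e^0.4945 = 137721.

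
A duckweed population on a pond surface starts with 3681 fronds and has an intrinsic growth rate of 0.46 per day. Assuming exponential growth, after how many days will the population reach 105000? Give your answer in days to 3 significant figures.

7.28 days

Set N₀·e^(rt) = 105000: e^(0.46·t) = 105000/3681 = 28.525.
0.46·t = ln(28.525) = 3.3508, so t = 3.3508/0.46 = 7.2843.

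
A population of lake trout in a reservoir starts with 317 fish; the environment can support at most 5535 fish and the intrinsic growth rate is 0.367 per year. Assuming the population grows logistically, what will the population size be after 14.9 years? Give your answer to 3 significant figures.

5180 fish

A = (K − N₀)/N₀ = (5535 − 317)/317 = 16.461.
N(t) = K/(1 + A·e^(−rt)) = 5535/(1 + 16.461×e^(−0.367×14.9)).
e^(−5.468) = 0.0042184; denominator = 1 + 16.461×0.0042184 = 1.0694.
N = 5535/1.0694 = 5175.62.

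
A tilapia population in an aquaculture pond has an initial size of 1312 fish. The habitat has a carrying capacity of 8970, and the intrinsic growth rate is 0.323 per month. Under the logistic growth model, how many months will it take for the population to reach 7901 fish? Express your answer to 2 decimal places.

11.65 months

A = (K − N₀)/N₀ = (8970 − 1312)/1312 = 5.8369.
Solve 8970/(1 + 5.8369·e^(−0.323t)) = 7901: 1 + 5.8369·e^(−0.323t) = 1.1353, so e^(−0.323t) = 0.02318.
−0.323·t = ln(0.02318) = -3.7645, so t = 3.7645/0.323 = 11.655.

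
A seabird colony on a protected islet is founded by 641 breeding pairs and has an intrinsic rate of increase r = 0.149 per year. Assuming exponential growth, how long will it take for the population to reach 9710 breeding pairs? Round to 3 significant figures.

18.2 years

Set N₀·e^(rt) = 9710: e^(0.149·t) = 9710/641 = 15.148.
0.149·t = ln(15.148) = 2.7179, so t = 2.7179/0.149 = 18.241.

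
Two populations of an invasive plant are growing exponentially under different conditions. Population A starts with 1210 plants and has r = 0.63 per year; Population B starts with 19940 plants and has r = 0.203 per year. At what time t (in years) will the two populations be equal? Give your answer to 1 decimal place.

6.6 years

Set 1210·e^(0.63t) = 19940·e^(0.203t).
e^((0.63 − 0.203)t) = 19940/1210 → e^(0.427·t) = 16.479.
0.427·t = ln(16.479) = 2.8021, so t = 2.8021/0.427 = 6.5623.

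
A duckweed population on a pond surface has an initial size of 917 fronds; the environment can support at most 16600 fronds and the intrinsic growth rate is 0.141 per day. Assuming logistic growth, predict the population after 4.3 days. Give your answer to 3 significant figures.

1610 fronds

A = (K − N₀)/N₀ = (16600 − 917)/917 = 17.103.
N(t) = K/(1 + A·e^(−rt)) = 16600/(1 + 17.103×e^(−0.141×4.3)).
e^(−0.6063) = 0.54536; denominator = 1 + 17.103×0.54536 = 10.327.
N = 16600/10.327 = 1607.42.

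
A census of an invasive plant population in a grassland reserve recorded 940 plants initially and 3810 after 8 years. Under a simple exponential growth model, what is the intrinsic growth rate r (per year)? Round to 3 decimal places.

0.175 per year

From N(t) = N₀·e^(rt): e^(r·8) = 3810/940 = 4.0532.
r·8 = ln(4.0532) = 1.3995, so r = 1.3995/8 = 0.17494.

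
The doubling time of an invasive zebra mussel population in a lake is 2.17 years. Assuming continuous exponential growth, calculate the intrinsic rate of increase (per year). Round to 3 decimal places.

0.319 per year

r = ln(2)/t_d = 0.6931/2.17 = 0.31942.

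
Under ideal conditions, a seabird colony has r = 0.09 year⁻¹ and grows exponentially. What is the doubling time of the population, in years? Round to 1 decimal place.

7.7 years

Doubling time t_d = ln(2)/r = 0.6931/0.09 = 7.7016.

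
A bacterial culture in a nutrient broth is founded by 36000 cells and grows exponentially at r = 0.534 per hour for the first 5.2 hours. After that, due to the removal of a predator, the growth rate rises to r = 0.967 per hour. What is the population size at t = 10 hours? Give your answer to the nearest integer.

Phase 1: N(5.2) = 36000·e^(0.534×5.2) = 36000·e^2.777 = 578431.
Phase 2 runs for 10 − 5.2 = 4.8 hours at r = 0.967.
N(10) = 578431·e^(0.967×4.8) = 578431·e^4.642 = 5.998915×10^7.

59989147 cells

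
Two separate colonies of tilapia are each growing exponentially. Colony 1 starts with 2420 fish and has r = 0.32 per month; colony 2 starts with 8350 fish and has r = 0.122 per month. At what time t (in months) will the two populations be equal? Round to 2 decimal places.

Set 2420·e^(0.32t) = 8350·e^(0.122t).
e^((0.32 − 0.122)t) = 8350/2420 → e^(0.198·t) = 3.4504.
0.198·t = ln(3.4504) = 1.2385, so t = 1.2385/0.198 = 6.255.

6.26 months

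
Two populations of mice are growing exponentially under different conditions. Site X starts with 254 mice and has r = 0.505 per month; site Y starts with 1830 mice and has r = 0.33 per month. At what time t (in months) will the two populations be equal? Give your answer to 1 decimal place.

Set 254·e^(0.505t) = 1830·e^(0.33t).
e^((0.505 − 0.33)t) = 1830/254 → e^(0.175·t) = 7.2047.
0.175·t = ln(7.2047) = 1.9747, so t = 1.9747/0.175 = 11.284.

11.3 months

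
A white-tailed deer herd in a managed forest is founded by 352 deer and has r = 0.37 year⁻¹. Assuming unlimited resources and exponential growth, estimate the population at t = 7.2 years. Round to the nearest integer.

5052 deer

N(t) = N₀·e^(rt) = 352 × e^(0.37×7.2) = 352 × e^2.664.
e^2.664 ≈ 14.354, so N ≈ 352 × 14.354 = 5052.46.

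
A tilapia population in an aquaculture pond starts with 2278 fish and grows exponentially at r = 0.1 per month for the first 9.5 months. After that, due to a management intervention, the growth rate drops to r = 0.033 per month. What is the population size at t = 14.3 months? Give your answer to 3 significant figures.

Phase 1: N(9.5) = 2278·e^(0.1×9.5) = 2278·e^0.95 = 5890.25.
Phase 2 runs for 14.3 − 9.5 = 4.8 months at r = 0.033.
N(14.3) = 5890.25·e^(0.033×4.8) = 5890.25·e^0.1584 = 6901.22.

6900 fish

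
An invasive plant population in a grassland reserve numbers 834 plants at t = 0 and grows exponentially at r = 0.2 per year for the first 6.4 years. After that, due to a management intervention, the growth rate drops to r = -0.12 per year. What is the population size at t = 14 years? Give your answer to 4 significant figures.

1205 plants

Phase 1: N(6.4) = 834·e^(0.2×6.4) = 834·e^1.28 = 2999.6.
Phase 2 runs for 14 − 6.4 = 7.6 years at r = -0.12.
N(14) = 2999.6·e^(-0.12×7.6) = 2999.6·e^-0.912 = 1205.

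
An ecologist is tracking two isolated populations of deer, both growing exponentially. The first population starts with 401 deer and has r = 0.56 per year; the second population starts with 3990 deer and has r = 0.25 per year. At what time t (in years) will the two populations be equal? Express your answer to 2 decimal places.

7.41 years

Set 401·e^(0.56t) = 3990·e^(0.25t).
e^((0.56 − 0.25)t) = 3990/401 → e^(0.31·t) = 9.9501.
0.31·t = ln(9.9501) = 2.2976, so t = 2.2976/0.31 = 7.4116.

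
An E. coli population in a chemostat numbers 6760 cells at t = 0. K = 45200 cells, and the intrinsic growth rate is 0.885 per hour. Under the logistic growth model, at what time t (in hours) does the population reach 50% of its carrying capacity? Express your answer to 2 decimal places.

A = (K − N₀)/N₀ = (45200 − 6760)/6760 = 5.6864.
Solve 45200/(1 + 5.6864·e^(−0.885t)) = 22600: 1 + 5.6864·e^(−0.885t) = 2, so e^(−0.885t) = 0.175858.
−0.885·t = ln(0.175858) = -1.7381, so t = 1.7381/0.885 = 1.9639.

1.96 hours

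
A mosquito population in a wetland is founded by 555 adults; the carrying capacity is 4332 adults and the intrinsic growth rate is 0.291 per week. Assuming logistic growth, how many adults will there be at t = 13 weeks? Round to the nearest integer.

3751 adults

A = (K − N₀)/N₀ = (4332 − 555)/555 = 6.8054.
N(t) = K/(1 + A·e^(−rt)) = 4332/(1 + 6.8054×e^(−0.291×13)).
e^(−3.783) = 0.022754; denominator = 1 + 6.8054×0.022754 = 1.1549.
N = 4332/1.1549 = 3751.13.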